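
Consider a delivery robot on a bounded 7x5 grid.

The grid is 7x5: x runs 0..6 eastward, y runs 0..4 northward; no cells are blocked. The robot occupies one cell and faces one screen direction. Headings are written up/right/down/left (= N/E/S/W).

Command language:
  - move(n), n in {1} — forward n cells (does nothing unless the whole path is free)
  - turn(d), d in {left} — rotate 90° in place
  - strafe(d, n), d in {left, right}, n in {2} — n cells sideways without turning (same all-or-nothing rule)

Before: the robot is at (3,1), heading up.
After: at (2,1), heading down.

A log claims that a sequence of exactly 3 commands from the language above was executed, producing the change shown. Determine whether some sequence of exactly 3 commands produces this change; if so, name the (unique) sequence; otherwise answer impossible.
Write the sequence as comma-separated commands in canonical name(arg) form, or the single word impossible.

turn(left), move(1), turn(left)

key: cell and facing (now S) both changed — the 3 commands mix motion and turning
from: at (3,1), heading up
step 1 (turn(left)): at (3,1), heading left
step 2 (move(1)): at (2,1), heading left
step 3 (turn(left)): at (2,1), heading down
uniquely the one of 64 3-step routes that fits.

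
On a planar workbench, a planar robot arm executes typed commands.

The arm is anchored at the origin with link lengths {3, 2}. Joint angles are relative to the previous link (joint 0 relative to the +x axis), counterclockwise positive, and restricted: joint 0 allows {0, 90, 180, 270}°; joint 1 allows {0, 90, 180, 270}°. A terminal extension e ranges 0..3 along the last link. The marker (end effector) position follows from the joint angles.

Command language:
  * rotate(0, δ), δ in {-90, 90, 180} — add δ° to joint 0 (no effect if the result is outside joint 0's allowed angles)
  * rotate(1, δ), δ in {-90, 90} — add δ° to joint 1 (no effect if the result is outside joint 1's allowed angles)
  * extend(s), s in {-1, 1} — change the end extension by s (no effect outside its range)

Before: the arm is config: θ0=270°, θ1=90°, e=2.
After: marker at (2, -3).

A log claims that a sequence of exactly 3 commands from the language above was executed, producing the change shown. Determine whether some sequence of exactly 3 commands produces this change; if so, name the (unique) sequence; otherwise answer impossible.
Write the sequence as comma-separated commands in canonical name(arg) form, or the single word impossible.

extend(-1), extend(-1), extend(-1)

start: config: θ0=270°, θ1=90°, e=2
t=1 extend(-1) ⇒ config: θ0=270°, θ1=90°, e=1
t=2 extend(-1) ⇒ config: θ0=270°, θ1=90°, e=0
t=3 extend(-1) ⇒ config: θ0=270°, θ1=90°, e=0
all 343 alternatives checked — unique.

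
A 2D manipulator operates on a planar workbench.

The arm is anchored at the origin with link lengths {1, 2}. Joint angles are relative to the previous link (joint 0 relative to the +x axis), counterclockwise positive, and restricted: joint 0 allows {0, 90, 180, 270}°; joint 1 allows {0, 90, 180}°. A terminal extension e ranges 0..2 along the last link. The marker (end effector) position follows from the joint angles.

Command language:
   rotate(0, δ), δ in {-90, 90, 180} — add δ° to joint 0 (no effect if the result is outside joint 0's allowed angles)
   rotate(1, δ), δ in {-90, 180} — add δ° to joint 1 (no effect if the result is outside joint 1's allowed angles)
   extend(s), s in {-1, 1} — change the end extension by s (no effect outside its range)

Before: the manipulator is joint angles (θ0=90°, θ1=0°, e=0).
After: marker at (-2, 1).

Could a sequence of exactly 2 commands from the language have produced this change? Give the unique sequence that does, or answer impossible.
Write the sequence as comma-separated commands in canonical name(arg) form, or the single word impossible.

rotate(1, 180), rotate(1, -90)

key: order matters: swapping rotate(1, 180) and rotate(1, -90) lands elsewhere
initial: joint angles (θ0=90°, θ1=0°, e=0)
t=1 rotate(1, 180) ⇒ joint angles (θ0=90°, θ1=180°, e=0)
t=2 rotate(1, -90) ⇒ joint angles (θ0=90°, θ1=90°, e=0)
uniquely the one of 49 2-step routes that fits.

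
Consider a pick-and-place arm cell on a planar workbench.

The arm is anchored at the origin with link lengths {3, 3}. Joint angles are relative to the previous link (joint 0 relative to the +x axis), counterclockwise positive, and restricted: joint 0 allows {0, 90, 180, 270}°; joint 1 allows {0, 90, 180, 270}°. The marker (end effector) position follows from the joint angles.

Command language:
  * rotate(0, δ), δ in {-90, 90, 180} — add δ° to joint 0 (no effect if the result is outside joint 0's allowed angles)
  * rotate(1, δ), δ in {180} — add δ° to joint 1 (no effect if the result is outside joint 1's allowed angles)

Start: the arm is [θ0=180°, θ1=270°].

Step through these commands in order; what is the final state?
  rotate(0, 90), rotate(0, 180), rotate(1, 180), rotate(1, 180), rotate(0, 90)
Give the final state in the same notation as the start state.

from: [θ0=180°, θ1=270°]
t=1 rotate(0, 90) ⇒ [θ0=270°, θ1=270°]
t=2 rotate(0, 180) ⇒ [θ0=90°, θ1=270°]
t=3 rotate(1, 180) ⇒ [θ0=90°, θ1=90°]
t=4 rotate(1, 180) ⇒ [θ0=90°, θ1=270°]
t=5 rotate(0, 90) ⇒ [θ0=180°, θ1=270°]

[θ0=180°, θ1=270°]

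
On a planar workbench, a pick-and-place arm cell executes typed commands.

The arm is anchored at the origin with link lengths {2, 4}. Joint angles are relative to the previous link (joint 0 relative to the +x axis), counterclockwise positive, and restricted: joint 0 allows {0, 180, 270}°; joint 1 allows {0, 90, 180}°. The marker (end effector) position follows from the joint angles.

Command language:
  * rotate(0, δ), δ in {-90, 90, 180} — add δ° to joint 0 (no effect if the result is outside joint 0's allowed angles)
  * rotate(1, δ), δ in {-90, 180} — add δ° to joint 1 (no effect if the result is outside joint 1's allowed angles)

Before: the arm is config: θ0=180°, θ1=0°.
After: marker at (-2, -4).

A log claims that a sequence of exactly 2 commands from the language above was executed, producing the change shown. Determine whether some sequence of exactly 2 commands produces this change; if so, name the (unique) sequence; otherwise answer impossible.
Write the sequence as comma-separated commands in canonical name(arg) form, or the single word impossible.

rotate(1, 180), rotate(1, -90)

key: order matters: swapping rotate(1, 180) and rotate(1, -90) lands elsewhere
from: config: θ0=180°, θ1=0°
step 1 (rotate(1, 180)): config: θ0=180°, θ1=180°
step 2 (rotate(1, -90)): config: θ0=180°, θ1=90°
uniquely the one of 25 2-step routes that fits.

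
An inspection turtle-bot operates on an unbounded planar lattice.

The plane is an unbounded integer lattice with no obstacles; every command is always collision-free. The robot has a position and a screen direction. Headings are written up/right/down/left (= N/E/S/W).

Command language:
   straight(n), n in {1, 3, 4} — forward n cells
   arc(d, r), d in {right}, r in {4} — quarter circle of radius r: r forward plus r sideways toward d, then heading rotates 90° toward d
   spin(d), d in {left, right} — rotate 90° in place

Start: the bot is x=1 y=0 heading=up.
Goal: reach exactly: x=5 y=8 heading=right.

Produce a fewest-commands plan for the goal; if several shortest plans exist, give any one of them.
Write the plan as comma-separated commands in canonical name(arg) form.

start: x=1 y=0 heading=up
1. straight(4) → x=1 y=4 heading=up
2. arc(right, 4) → x=5 y=8 heading=right
no 1-step plan works, so 2 is optimal.

straight(4), arc(right, 4)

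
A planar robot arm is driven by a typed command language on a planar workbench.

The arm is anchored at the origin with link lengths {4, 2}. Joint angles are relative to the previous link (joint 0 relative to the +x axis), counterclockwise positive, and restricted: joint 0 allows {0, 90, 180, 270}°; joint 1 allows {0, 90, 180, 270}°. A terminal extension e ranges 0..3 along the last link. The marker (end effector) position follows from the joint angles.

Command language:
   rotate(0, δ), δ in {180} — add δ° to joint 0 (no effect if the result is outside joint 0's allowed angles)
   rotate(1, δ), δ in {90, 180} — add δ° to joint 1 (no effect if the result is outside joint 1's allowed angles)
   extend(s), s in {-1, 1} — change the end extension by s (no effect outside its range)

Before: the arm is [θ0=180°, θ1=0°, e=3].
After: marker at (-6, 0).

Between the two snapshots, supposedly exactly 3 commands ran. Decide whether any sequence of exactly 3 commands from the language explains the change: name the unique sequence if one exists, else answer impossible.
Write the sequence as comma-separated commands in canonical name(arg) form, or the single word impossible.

extend(-1), extend(-1), extend(-1)

begin: [θ0=180°, θ1=0°, e=3]
t=1 extend(-1) ⇒ [θ0=180°, θ1=0°, e=2]
t=2 extend(-1) ⇒ [θ0=180°, θ1=0°, e=1]
t=3 extend(-1) ⇒ [θ0=180°, θ1=0°, e=0]
all 125 alternatives checked — unique.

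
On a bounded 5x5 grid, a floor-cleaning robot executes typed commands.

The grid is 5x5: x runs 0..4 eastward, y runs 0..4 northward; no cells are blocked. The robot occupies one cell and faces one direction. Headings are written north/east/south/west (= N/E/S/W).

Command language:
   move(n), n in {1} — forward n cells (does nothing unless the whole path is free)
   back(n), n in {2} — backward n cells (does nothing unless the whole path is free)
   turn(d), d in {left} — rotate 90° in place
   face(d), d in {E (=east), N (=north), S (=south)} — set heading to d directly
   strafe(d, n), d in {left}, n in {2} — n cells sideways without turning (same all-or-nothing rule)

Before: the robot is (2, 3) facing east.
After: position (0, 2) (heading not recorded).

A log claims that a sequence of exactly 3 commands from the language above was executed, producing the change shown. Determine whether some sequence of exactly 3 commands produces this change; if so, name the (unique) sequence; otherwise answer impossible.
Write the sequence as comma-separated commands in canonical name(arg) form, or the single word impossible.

key: running move(1) before back(2) would end elsewhere — order is forced
start: (2, 3) facing east
1. back(2) → (0, 3) facing east
2. face(S) → (0, 3) facing south
3. move(1) → (0, 2) facing south
uniquely the one of 343 3-step routes that fits.

back(2), face(S), move(1)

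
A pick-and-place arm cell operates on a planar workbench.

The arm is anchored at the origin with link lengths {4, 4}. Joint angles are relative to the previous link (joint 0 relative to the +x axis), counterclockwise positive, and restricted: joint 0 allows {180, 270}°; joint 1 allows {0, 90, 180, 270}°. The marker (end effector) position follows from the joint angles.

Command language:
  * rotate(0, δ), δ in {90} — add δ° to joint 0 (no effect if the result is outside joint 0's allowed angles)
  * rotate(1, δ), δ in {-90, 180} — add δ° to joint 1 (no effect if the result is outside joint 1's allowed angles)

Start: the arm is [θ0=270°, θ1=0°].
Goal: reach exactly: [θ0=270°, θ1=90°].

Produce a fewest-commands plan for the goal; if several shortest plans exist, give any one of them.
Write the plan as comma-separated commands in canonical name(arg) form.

initial: [θ0=270°, θ1=0°]
[1] after rotate(1, 180): [θ0=270°, θ1=180°]
[2] after rotate(1, -90): [θ0=270°, θ1=90°]
minimal: 2 command(s), checked below 2.

rotate(1, 180), rotate(1, -90)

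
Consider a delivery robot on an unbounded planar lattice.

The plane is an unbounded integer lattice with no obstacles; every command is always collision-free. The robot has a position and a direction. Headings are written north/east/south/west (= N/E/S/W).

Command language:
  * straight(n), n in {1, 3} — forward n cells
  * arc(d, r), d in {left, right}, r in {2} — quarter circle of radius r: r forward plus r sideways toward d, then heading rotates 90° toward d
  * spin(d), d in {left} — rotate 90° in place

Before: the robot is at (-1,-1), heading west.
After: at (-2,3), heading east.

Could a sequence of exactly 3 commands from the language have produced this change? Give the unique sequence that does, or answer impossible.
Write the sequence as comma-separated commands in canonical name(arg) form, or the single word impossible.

key: position moved to (-2,3) AND the heading swung to E — translation plus rotation needed
start: at (-1,-1), heading west
t=1 straight(1) ⇒ at (-2,-1), heading west
t=2 arc(right, 2) ⇒ at (-4,1), heading north
t=3 arc(right, 2) ⇒ at (-2,3), heading east
no rival 3-sequence matches.

straight(1), arc(right, 2), arc(right, 2)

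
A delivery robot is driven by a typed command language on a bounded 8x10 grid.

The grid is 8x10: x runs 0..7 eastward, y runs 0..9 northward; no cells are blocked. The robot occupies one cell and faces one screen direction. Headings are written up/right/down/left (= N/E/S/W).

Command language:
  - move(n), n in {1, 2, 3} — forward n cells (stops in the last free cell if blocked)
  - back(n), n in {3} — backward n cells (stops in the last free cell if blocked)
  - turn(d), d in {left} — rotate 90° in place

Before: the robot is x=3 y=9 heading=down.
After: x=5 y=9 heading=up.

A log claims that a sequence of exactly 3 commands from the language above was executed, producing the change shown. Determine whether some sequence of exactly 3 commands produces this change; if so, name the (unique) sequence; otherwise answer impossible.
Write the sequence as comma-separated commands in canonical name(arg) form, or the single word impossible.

turn(left), move(2), turn(left)

key: cell and facing (now N) both changed — the 3 commands mix motion and turning
start: x=3 y=9 heading=down
t=1 turn(left) ⇒ x=3 y=9 heading=right
t=2 move(2) ⇒ x=5 y=9 heading=right
t=3 turn(left) ⇒ x=5 y=9 heading=up
no rival 3-sequence matches.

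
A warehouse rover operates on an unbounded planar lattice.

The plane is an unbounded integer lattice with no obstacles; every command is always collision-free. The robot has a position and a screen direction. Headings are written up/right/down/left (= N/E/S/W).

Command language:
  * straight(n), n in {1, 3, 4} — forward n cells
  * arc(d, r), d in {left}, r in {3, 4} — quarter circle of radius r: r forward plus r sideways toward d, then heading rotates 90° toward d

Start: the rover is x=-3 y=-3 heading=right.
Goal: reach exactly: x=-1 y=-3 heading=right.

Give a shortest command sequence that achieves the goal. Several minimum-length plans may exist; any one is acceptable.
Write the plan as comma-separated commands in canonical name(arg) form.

straight(1), straight(1)

initial: x=-3 y=-3 heading=right
step 1 (straight(1)): x=-2 y=-3 heading=right
step 2 (straight(1)): x=-1 y=-3 heading=right
no 1-step plan works, so 2 is optimal.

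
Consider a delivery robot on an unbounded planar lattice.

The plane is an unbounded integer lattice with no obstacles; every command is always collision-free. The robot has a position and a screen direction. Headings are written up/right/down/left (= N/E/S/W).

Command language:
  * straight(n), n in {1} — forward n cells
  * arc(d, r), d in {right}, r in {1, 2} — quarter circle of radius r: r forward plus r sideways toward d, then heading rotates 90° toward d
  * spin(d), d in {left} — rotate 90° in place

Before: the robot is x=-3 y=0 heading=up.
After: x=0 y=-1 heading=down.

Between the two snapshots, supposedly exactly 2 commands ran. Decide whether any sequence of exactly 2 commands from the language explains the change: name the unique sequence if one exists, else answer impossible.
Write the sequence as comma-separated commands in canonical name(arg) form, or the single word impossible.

arc(right, 1), arc(right, 2)

key: order matters: swapping arc(right, 1) and arc(right, 2) lands elsewhere
start: x=-3 y=0 heading=up
t=1 arc(right, 1) ⇒ x=-2 y=1 heading=right
t=2 arc(right, 2) ⇒ x=0 y=-1 heading=down
no other 2-command option fits: unique.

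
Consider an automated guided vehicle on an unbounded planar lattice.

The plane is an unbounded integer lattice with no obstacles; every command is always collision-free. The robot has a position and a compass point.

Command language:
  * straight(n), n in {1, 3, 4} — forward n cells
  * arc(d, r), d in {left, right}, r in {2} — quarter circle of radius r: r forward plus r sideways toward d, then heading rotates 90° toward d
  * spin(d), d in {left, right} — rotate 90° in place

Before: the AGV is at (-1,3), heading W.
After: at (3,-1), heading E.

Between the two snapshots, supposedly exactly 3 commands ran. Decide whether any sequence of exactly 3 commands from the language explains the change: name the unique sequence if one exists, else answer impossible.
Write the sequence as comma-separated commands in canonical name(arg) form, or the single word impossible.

arc(left, 2), arc(left, 2), straight(4)

key: position moved to (3,-1) AND the heading swung to E — translation plus rotation needed
initial: at (-1,3), heading W
[1] after arc(left, 2): at (-3,1), heading S
[2] after arc(left, 2): at (-1,-1), heading E
[3] after straight(4): at (3,-1), heading E
no other 3-command option fits: unique.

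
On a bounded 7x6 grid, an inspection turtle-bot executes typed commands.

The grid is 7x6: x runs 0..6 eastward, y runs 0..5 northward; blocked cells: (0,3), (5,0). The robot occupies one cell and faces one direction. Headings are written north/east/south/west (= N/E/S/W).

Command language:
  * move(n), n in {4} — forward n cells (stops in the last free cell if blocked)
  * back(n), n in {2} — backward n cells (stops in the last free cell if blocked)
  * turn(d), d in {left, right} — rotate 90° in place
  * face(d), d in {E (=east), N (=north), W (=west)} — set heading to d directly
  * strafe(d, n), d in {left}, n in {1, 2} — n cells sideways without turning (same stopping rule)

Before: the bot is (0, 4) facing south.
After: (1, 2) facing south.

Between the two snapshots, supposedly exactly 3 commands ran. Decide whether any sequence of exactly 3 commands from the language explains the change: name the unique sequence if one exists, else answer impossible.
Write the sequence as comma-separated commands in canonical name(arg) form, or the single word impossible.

key: running back(2) before strafe(left, 1) would end elsewhere — order is forced
t0: (0, 4) facing south
step 1 (strafe(left, 1)): (1, 4) facing south
step 2 (move(4)): (1, 0) facing south
step 3 (back(2)): (1, 2) facing south
no other 3-command option fits: unique.

strafe(left, 1), move(4), back(2)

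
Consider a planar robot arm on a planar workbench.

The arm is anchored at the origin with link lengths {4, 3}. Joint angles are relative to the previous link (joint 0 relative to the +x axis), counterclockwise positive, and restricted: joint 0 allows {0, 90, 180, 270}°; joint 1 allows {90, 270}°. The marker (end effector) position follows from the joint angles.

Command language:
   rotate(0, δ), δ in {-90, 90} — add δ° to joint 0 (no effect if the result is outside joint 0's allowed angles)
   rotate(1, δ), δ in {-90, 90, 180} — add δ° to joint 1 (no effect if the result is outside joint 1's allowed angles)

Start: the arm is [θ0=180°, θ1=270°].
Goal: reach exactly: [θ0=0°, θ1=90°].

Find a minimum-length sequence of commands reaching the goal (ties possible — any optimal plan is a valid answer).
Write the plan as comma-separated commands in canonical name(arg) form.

rotate(0, -90), rotate(0, -90), rotate(1, 180)

t0: [θ0=180°, θ1=270°]
t=1 rotate(0, -90) ⇒ [θ0=90°, θ1=270°]
t=2 rotate(0, -90) ⇒ [θ0=0°, θ1=270°]
t=3 rotate(1, 180) ⇒ [θ0=0°, θ1=90°]
no 2-step plan works, so 3 is optimal.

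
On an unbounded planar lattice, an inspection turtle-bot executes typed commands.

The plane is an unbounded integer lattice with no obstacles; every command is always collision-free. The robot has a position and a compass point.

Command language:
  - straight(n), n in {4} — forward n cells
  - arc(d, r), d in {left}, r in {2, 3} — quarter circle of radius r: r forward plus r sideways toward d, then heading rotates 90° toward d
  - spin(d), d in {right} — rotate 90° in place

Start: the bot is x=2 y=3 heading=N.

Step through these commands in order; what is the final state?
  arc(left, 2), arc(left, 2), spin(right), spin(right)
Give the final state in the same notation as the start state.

x=-2 y=3 heading=N

from: x=2 y=3 heading=N
1. arc(left, 2) → x=0 y=5 heading=W
2. arc(left, 2) → x=-2 y=3 heading=S
3. spin(right) → x=-2 y=3 heading=W
4. spin(right) → x=-2 y=3 heading=N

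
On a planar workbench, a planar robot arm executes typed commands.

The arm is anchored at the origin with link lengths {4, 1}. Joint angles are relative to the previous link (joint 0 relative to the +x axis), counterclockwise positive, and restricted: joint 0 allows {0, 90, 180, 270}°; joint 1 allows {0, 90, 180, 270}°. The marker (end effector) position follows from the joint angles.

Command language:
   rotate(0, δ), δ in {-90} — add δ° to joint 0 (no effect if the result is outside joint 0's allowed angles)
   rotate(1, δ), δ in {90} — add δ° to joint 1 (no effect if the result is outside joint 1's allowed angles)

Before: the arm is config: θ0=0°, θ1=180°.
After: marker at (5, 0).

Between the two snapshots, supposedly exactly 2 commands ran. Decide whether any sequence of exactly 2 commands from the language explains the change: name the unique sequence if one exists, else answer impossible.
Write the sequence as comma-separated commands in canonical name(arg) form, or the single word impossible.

start: config: θ0=0°, θ1=180°
1. rotate(1, 90) → config: θ0=0°, θ1=270°
2. rotate(1, 90) → config: θ0=0°, θ1=0°
no other 2-command option fits: unique.

rotate(1, 90), rotate(1, 90)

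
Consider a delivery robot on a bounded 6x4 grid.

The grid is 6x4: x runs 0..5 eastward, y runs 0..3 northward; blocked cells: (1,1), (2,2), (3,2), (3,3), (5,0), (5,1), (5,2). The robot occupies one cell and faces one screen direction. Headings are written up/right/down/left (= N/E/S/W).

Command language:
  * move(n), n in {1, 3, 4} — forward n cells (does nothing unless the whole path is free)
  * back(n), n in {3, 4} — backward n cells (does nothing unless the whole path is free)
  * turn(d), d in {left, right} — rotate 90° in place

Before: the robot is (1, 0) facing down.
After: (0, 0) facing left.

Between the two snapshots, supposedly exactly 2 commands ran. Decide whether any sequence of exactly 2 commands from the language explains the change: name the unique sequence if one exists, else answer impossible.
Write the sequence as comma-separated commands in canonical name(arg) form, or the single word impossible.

key: cell and facing (now W) both changed — the 2 commands mix motion and turning
from: (1, 0) facing down
t=1 turn(right) ⇒ (1, 0) facing left
t=2 move(1) ⇒ (0, 0) facing left
uniquely the one of 49 2-step routes that fits.

turn(right), move(1)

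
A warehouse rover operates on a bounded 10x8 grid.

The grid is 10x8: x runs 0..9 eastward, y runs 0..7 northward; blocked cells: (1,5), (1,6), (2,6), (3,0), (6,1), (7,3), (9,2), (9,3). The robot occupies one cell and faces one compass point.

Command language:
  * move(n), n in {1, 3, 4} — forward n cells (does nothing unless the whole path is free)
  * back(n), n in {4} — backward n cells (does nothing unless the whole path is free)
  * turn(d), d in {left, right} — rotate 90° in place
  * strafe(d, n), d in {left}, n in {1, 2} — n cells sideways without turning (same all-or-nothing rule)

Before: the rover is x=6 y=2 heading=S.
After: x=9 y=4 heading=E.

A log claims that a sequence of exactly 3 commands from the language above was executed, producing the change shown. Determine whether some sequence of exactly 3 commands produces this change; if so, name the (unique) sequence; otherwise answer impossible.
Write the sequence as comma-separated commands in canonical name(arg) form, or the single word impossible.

turn(left), strafe(left, 2), move(3)

key: position moved to (9,4) AND the heading swung to E — translation plus rotation needed
begin: x=6 y=2 heading=S
t=1 turn(left) ⇒ x=6 y=2 heading=E
t=2 strafe(left, 2) ⇒ x=6 y=4 heading=E
t=3 move(3) ⇒ x=9 y=4 heading=E
no rival 3-sequence matches.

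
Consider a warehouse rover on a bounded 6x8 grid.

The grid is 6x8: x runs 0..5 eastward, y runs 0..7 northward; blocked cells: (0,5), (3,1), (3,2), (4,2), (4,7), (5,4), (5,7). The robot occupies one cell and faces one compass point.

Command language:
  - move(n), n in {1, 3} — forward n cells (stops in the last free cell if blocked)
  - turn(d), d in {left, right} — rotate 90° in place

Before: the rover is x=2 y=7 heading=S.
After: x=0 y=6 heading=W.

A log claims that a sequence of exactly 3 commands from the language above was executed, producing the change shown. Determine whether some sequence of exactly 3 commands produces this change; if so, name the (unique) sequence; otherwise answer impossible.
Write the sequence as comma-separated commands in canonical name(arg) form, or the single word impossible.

move(1), turn(right), move(3)

key: move(3) runs into the grid edge before its full distance
start: x=2 y=7 heading=S
[1] after move(1): x=2 y=6 heading=S
[2] after turn(right): x=2 y=6 heading=W
[3] after move(3): x=0 y=6 heading=W
no other 3-command option fits: unique.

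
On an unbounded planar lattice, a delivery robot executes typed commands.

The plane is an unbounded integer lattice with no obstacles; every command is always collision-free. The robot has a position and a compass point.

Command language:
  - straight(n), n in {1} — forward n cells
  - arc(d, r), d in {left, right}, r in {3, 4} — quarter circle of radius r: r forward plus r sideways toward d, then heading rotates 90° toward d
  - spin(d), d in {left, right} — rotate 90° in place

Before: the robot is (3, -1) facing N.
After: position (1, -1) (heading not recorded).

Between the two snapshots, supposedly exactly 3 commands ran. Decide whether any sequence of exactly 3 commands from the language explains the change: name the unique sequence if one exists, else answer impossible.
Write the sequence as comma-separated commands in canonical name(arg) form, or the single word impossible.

key: order matters: swapping spin(left) and straight(1) lands elsewhere
start: (3, -1) facing N
[1] after spin(left): (3, -1) facing W
[2] after straight(1): (2, -1) facing W
[3] after straight(1): (1, -1) facing W
all 343 alternatives checked — unique.

spin(left), straight(1), straight(1)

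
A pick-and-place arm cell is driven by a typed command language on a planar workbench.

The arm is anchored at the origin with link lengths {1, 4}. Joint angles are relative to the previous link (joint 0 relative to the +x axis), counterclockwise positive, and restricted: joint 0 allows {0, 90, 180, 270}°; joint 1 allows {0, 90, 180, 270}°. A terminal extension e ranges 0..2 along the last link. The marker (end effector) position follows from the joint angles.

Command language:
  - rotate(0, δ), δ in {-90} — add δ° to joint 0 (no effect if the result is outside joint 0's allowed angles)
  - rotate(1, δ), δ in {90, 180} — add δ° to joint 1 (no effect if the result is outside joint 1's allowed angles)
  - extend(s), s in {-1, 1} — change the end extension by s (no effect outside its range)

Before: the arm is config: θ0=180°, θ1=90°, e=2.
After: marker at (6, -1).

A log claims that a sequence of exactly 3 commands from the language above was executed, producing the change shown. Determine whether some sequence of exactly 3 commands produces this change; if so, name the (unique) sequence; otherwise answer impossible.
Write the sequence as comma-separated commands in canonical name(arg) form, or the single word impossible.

begin: config: θ0=180°, θ1=90°, e=2
step 1 (rotate(0, -90)): config: θ0=90°, θ1=90°, e=2
step 2 (rotate(0, -90)): config: θ0=0°, θ1=90°, e=2
step 3 (rotate(0, -90)): config: θ0=270°, θ1=90°, e=2
uniquely the one of 125 3-step routes that fits.

rotate(0, -90), rotate(0, -90), rotate(0, -90)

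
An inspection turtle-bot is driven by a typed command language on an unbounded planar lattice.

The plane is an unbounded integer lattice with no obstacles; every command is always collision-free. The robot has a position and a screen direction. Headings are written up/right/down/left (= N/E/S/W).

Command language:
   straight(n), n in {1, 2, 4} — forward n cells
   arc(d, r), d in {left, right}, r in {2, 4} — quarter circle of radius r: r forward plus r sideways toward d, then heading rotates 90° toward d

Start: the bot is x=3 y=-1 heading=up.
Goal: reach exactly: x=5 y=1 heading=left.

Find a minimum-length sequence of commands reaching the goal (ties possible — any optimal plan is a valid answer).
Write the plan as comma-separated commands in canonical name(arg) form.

straight(4), arc(right, 4), arc(right, 2), arc(right, 4)

initial: x=3 y=-1 heading=up
step 1 (straight(4)): x=3 y=3 heading=up
step 2 (arc(right, 4)): x=7 y=7 heading=right
step 3 (arc(right, 2)): x=9 y=5 heading=down
step 4 (arc(right, 4)): x=5 y=1 heading=left
shorter routes all fall short; 4 is best.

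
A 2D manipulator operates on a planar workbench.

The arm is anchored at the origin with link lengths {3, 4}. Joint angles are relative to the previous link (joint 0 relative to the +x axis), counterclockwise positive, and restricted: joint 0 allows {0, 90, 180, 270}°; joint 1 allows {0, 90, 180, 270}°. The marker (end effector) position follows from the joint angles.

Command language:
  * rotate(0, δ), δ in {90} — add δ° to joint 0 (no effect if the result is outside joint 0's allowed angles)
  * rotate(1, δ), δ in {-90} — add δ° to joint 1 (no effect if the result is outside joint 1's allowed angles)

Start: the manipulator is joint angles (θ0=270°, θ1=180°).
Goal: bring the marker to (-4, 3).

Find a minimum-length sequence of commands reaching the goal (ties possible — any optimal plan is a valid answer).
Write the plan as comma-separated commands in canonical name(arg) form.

initial: joint angles (θ0=270°, θ1=180°)
1. rotate(0, 90) → joint angles (θ0=0°, θ1=180°)
2. rotate(0, 90) → joint angles (θ0=90°, θ1=180°)
3. rotate(1, -90) → joint angles (θ0=90°, θ1=90°)
no 2-step plan works, so 3 is optimal.

rotate(0, 90), rotate(0, 90), rotate(1, -90)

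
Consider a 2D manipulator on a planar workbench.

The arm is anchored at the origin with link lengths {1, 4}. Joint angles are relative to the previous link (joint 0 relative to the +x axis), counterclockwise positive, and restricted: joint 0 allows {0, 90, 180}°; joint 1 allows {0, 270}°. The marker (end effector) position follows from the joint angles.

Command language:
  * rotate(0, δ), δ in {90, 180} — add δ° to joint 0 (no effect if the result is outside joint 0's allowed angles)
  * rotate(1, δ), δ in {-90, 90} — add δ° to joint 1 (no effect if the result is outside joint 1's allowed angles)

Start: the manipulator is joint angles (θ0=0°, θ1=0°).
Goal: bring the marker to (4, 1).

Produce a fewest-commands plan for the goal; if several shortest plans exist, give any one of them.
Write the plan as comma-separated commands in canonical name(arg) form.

begin: joint angles (θ0=0°, θ1=0°)
1. rotate(0, 90) → joint angles (θ0=90°, θ1=0°)
2. rotate(1, -90) → joint angles (θ0=90°, θ1=270°)
shorter routes all fall short; 2 is best.

rotate(0, 90), rotate(1, -90)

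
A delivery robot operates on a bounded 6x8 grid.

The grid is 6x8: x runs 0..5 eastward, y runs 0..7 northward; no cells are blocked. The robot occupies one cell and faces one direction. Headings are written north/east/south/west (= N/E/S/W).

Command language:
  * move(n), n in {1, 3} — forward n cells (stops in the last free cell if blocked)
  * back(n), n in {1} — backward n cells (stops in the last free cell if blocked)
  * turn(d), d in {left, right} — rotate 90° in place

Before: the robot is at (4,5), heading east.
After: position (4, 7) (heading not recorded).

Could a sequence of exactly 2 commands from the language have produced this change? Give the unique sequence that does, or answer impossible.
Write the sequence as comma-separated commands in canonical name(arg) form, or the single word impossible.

key: running move(3) before turn(left) would end elsewhere — order is forced
t0: at (4,5), heading east
step 1 (turn(left)): at (4,5), heading north
step 2 (move(3)): at (4,7), heading north
no other 2-command option fits: unique.

turn(left), move(3)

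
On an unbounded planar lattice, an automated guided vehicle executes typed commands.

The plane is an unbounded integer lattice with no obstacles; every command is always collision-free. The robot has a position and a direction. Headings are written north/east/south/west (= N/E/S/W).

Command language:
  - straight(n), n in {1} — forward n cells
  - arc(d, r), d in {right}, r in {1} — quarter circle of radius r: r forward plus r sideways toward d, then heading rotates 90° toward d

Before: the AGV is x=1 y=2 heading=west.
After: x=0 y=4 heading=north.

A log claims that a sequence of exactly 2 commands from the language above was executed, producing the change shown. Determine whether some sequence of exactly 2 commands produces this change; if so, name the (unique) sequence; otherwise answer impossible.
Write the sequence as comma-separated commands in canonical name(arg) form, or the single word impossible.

key: position moved to (0,4) AND the heading swung to N — translation plus rotation needed
t0: x=1 y=2 heading=west
t=1 arc(right, 1) ⇒ x=0 y=3 heading=north
t=2 straight(1) ⇒ x=0 y=4 heading=north
uniquely the one of 4 2-step routes that fits.

arc(right, 1), straight(1)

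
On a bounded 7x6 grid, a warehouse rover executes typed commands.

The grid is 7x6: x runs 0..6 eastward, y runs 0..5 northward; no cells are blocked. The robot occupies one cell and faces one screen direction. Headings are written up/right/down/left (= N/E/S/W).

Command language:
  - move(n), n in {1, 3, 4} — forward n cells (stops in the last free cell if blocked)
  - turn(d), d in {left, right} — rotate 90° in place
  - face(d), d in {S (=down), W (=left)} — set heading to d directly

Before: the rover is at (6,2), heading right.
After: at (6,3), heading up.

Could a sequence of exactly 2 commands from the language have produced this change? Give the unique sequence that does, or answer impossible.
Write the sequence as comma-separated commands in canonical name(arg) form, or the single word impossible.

key: running move(1) before turn(left) would end elsewhere — order is forced
begin: at (6,2), heading right
[1] after turn(left): at (6,2), heading up
[2] after move(1): at (6,3), heading up
uniquely the one of 49 2-step routes that fits.

turn(left), move(1)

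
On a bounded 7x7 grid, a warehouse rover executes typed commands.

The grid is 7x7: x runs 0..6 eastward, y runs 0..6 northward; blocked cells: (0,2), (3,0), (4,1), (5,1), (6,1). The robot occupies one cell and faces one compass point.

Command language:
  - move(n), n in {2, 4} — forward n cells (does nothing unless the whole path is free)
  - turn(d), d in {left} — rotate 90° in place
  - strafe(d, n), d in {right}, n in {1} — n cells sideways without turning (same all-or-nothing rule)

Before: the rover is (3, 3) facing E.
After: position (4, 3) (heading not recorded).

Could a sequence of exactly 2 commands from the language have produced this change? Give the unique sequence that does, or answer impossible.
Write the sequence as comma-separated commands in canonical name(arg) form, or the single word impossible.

key: order matters: swapping turn(left) and strafe(right, 1) lands elsewhere
t0: (3, 3) facing E
1. turn(left) → (3, 3) facing N
2. strafe(right, 1) → (4, 3) facing N
no other 2-command option fits: unique.

turn(left), strafe(right, 1)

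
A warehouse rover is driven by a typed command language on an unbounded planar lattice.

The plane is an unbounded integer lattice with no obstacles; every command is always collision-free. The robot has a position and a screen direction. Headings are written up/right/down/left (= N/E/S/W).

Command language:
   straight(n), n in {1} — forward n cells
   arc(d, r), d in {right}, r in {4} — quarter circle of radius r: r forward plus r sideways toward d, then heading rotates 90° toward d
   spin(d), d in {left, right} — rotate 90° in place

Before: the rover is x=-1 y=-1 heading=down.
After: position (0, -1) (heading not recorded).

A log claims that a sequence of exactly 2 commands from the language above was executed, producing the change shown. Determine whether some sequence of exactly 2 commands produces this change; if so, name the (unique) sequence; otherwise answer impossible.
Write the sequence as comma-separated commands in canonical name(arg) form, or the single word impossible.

spin(left), straight(1)

key: order matters: swapping spin(left) and straight(1) lands elsewhere
begin: x=-1 y=-1 heading=down
t=1 spin(left) ⇒ x=-1 y=-1 heading=right
t=2 straight(1) ⇒ x=0 y=-1 heading=right
uniquely the one of 16 2-step routes that fits.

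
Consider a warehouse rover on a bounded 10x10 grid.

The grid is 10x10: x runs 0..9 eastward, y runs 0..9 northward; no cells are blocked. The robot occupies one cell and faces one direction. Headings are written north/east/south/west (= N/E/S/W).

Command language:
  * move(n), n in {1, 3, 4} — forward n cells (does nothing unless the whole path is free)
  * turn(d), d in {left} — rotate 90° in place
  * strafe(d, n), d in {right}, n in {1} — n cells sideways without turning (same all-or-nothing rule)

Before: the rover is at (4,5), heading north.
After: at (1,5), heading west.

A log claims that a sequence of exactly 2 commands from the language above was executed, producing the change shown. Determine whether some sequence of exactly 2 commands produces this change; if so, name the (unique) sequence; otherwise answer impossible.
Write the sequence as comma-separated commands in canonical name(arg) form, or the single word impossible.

turn(left), move(3)

key: cell and facing (now W) both changed — the 2 commands mix motion and turning
t0: at (4,5), heading north
step 1 (turn(left)): at (4,5), heading west
step 2 (move(3)): at (1,5), heading west
no rival 2-sequence matches.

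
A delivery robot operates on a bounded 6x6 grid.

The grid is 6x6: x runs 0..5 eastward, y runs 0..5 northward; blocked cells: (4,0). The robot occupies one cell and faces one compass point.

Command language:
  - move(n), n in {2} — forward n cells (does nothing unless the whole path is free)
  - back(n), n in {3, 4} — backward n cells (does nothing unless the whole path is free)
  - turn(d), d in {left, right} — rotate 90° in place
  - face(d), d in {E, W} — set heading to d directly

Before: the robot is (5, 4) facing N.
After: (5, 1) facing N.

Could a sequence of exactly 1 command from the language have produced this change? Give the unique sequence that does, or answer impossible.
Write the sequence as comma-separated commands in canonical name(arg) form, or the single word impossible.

back(3)

key: still facing N — the one step turns nothing
begin: (5, 4) facing N
step 1 (back(3)): (5, 1) facing N
uniquely the one of 7 1-step routes that fits.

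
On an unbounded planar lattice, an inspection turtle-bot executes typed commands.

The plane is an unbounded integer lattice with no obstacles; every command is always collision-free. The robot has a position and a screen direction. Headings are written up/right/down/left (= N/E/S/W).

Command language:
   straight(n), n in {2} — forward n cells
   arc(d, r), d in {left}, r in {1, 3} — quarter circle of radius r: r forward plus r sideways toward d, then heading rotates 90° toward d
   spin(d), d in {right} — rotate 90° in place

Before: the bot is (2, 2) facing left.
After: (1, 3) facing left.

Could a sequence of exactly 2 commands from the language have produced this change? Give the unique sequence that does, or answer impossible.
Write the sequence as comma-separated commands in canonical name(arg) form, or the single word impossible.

spin(right), arc(left, 1)

key: running arc(left, 1) before spin(right) would end elsewhere — order is forced
t0: (2, 2) facing left
t=1 spin(right) ⇒ (2, 2) facing up
t=2 arc(left, 1) ⇒ (1, 3) facing left
uniquely the one of 16 2-step routes that fits.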